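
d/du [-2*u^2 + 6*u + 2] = 6 - 4*u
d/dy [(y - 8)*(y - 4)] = 2*y - 12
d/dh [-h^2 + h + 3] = 1 - 2*h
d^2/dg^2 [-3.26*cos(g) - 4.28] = 3.26*cos(g)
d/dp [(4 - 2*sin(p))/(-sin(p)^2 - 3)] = 2*(4*sin(p) + cos(p)^2 + 2)*cos(p)/(sin(p)^2 + 3)^2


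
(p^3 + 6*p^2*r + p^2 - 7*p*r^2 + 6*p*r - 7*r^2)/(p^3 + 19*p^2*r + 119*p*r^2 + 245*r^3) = (p^2 - p*r + p - r)/(p^2 + 12*p*r + 35*r^2)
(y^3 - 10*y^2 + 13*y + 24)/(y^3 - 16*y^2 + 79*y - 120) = (y + 1)/(y - 5)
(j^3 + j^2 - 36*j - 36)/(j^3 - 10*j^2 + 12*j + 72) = (j^2 + 7*j + 6)/(j^2 - 4*j - 12)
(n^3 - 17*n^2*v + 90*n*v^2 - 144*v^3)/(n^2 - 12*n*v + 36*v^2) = (-n^2 + 11*n*v - 24*v^2)/(-n + 6*v)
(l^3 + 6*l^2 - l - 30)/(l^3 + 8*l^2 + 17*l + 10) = (l^2 + l - 6)/(l^2 + 3*l + 2)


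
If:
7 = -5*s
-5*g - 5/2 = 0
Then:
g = -1/2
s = -7/5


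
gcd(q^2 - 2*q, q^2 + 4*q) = q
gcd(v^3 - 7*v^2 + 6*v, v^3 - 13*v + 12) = v - 1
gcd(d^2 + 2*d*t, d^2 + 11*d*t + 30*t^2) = 1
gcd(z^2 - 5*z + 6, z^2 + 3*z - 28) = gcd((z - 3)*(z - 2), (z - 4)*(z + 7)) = 1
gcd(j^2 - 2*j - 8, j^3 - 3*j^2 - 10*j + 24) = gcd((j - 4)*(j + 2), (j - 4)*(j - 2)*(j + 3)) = j - 4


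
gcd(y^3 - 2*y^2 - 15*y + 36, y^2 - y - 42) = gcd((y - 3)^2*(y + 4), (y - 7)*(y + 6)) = 1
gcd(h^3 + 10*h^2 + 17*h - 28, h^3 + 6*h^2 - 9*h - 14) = h + 7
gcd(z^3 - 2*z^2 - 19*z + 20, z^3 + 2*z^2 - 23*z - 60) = z^2 - z - 20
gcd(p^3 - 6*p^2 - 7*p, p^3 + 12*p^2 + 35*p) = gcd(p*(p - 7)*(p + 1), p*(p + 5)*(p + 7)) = p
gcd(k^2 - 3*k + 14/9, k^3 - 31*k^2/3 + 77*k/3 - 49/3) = k - 7/3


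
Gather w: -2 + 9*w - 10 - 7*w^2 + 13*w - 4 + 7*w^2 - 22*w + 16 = 0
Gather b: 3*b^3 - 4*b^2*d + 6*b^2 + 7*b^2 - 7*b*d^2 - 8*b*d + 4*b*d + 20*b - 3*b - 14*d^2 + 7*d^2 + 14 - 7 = 3*b^3 + b^2*(13 - 4*d) + b*(-7*d^2 - 4*d + 17) - 7*d^2 + 7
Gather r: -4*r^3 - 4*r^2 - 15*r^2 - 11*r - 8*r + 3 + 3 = -4*r^3 - 19*r^2 - 19*r + 6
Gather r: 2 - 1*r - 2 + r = 0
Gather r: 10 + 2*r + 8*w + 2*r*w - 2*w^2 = r*(2*w + 2) - 2*w^2 + 8*w + 10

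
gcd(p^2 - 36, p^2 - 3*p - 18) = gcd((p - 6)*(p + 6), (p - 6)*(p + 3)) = p - 6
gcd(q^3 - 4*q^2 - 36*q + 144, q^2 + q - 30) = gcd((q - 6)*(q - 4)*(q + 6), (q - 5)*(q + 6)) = q + 6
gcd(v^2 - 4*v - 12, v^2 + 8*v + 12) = v + 2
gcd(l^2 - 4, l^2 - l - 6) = l + 2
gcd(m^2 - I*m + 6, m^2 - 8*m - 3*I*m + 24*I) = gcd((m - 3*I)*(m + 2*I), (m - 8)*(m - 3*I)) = m - 3*I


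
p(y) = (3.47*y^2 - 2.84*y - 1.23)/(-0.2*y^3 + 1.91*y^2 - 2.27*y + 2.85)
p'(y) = (6.94*y - 2.84)/(-0.2*y^3 + 1.91*y^2 - 2.27*y + 2.85) + (0.6*y^2 - 3.82*y + 2.27)*(3.47*y^2 - 2.84*y - 1.23)/(-0.2*y^3 + 1.91*y^2 - 2.27*y + 2.85)^2 = (0.694*y^4 - 1.136*y^3 - 3.1905*y^2 + 24.4776*y - 10.8861)/(0.04*y^6 - 0.764*y^5 + 4.5561*y^4 - 9.8114*y^3 + 16.0399*y^2 - 12.939*y + 8.1225)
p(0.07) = -0.52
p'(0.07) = -1.26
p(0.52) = -0.82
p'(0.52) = 0.19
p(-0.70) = 0.45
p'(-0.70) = -0.98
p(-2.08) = 1.12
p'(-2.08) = -0.17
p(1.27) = 0.29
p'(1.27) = 2.09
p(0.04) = -0.48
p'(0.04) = -1.30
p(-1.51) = 0.97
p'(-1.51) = -0.37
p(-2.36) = 1.15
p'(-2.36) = -0.11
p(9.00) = -29.33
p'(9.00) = 48.91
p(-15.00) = 0.72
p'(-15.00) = 0.03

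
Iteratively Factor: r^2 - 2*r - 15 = (r + 3)*(r - 5)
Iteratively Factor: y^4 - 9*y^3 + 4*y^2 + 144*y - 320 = (y - 4)*(y^3 - 5*y^2 - 16*y + 80) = (y - 4)*(y + 4)*(y^2 - 9*y + 20) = (y - 4)^2*(y + 4)*(y - 5)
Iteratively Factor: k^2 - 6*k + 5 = (k - 1)*(k - 5)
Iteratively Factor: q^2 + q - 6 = (q - 2)*(q + 3)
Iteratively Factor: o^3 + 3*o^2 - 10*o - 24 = (o + 2)*(o^2 + o - 12) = (o + 2)*(o + 4)*(o - 3)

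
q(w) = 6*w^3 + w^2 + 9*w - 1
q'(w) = 18*w^2 + 2*w + 9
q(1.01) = 15.29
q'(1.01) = 29.38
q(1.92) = 62.43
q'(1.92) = 79.20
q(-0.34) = -4.18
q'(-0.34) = 10.40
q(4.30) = 533.23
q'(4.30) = 350.42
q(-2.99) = -179.36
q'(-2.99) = 163.94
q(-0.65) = -8.08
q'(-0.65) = 15.30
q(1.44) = 31.95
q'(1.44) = 49.20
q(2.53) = 125.34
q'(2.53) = 129.28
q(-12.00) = -10333.00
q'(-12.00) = 2577.00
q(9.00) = 4535.00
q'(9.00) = 1485.00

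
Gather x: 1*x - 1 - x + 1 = 0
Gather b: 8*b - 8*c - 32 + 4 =8*b - 8*c - 28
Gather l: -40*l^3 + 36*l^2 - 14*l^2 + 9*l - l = -40*l^3 + 22*l^2 + 8*l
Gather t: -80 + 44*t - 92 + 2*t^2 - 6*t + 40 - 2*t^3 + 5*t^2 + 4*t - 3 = -2*t^3 + 7*t^2 + 42*t - 135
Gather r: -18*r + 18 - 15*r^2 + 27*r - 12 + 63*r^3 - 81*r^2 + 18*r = 63*r^3 - 96*r^2 + 27*r + 6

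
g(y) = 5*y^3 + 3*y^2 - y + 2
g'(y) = 15*y^2 + 6*y - 1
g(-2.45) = -51.07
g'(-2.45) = 74.34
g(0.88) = 6.85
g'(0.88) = 15.90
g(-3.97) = -259.60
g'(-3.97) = 211.59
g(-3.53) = -177.02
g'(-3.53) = 164.73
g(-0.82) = 2.08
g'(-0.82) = 4.17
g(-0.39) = 2.55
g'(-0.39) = -1.06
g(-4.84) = -489.78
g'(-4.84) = 321.34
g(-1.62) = -9.76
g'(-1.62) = 28.65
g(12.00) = 9062.00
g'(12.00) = 2231.00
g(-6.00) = -964.00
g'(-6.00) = 503.00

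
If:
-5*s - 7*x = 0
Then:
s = -7*x/5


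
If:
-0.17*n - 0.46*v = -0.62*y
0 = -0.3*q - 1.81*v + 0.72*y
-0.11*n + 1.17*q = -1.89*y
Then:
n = 1.9274770973439*y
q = -1.43416881990784*y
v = 0.635497594459863*y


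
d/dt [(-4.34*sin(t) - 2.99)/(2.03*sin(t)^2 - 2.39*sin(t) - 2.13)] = (8.8102*sin(t)^2 + 12.1394*sin(t) + 2.0981)*cos(t)/(4.1209*sin(t)^4 - 9.7034*sin(t)^3 - 2.9357*sin(t)^2 + 10.1814*sin(t) + 4.5369)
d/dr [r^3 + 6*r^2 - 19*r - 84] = 3*r^2 + 12*r - 19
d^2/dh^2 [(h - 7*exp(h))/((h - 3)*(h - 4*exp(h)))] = (2*(h - 3)^2*(h - 7*exp(h))*(4*exp(h) - 1)^2 - 7*(h - 3)^2*(h - 4*exp(h))^2*exp(h) + 2*(h - 3)^2*(h - 4*exp(h))*(2*(h - 7*exp(h))*exp(h) - (4*exp(h) - 1)*(7*exp(h) - 1)) - 2*(h - 3)*(h - 7*exp(h))*(h - 4*exp(h))*(4*exp(h) - 1) + 2*(h - 3)*(h - 4*exp(h))^2*(7*exp(h) - 1) + 2*(h - 7*exp(h))*(h - 4*exp(h))^2)/((h - 3)^3*(h - 4*exp(h))^3)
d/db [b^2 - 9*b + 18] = 2*b - 9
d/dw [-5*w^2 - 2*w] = -10*w - 2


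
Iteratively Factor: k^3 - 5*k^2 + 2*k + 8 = (k - 2)*(k^2 - 3*k - 4) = (k - 2)*(k + 1)*(k - 4)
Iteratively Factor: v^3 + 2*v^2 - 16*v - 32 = (v + 4)*(v^2 - 2*v - 8) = (v - 4)*(v + 4)*(v + 2)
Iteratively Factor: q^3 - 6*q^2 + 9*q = (q - 3)*(q^2 - 3*q) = q*(q - 3)*(q - 3)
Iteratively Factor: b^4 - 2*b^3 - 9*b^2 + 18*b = (b - 2)*(b^3 - 9*b) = (b - 2)*(b + 3)*(b^2 - 3*b) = (b - 3)*(b - 2)*(b + 3)*(b)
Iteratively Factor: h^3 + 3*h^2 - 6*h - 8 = (h + 4)*(h^2 - h - 2) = (h + 1)*(h + 4)*(h - 2)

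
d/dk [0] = 0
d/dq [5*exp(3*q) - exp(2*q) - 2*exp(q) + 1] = (15*exp(2*q) - 2*exp(q) - 2)*exp(q)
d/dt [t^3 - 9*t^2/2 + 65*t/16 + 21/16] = 3*t^2 - 9*t + 65/16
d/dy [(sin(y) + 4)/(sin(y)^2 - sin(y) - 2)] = (-8*sin(y) + cos(y)^2 + 1)*cos(y)/(sin(y) + cos(y)^2 + 1)^2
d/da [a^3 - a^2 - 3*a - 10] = 3*a^2 - 2*a - 3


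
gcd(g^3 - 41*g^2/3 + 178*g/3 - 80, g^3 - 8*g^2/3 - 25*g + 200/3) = g^2 - 23*g/3 + 40/3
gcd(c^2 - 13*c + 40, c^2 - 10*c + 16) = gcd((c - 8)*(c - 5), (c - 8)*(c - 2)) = c - 8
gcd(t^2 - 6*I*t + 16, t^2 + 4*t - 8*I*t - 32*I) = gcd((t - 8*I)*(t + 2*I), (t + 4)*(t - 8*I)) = t - 8*I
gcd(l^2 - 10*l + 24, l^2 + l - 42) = l - 6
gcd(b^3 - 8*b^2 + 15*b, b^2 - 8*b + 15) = b^2 - 8*b + 15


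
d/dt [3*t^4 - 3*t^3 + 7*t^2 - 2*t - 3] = 12*t^3 - 9*t^2 + 14*t - 2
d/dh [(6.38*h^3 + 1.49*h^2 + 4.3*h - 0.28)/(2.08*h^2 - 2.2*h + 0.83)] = (13.2704*h^4 - 28.072*h^3 + 3.6642*h^2 + 3.6382*h + 2.953)/(4.3264*h^4 - 9.152*h^3 + 8.2928*h^2 - 3.652*h + 0.6889)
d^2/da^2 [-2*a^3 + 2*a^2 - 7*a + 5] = 4 - 12*a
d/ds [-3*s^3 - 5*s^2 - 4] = s*(-9*s - 10)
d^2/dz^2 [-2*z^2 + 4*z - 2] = -4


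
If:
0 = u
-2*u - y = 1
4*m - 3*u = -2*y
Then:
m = 1/2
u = 0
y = -1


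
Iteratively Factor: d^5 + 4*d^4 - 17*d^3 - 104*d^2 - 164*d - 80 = (d + 2)*(d^4 + 2*d^3 - 21*d^2 - 62*d - 40) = (d - 5)*(d + 2)*(d^3 + 7*d^2 + 14*d + 8) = (d - 5)*(d + 1)*(d + 2)*(d^2 + 6*d + 8) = (d - 5)*(d + 1)*(d + 2)*(d + 4)*(d + 2)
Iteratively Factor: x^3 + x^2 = (x)*(x^2 + x) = x*(x + 1)*(x)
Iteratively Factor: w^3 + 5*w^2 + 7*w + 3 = (w + 1)*(w^2 + 4*w + 3) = (w + 1)*(w + 3)*(w + 1)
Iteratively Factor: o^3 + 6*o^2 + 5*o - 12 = (o + 4)*(o^2 + 2*o - 3) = (o - 1)*(o + 4)*(o + 3)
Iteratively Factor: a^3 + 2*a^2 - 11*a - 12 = (a + 4)*(a^2 - 2*a - 3) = (a - 3)*(a + 4)*(a + 1)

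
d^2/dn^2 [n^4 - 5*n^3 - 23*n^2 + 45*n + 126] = 12*n^2 - 30*n - 46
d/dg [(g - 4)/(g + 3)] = 7/(g + 3)^2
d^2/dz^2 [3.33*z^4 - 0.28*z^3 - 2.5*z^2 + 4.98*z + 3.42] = 39.96*z^2 - 1.68*z - 5.0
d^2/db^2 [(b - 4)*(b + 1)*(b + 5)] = 6*b + 4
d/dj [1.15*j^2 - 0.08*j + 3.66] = 2.3*j - 0.08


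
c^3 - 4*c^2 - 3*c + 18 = (c - 3)^2*(c + 2)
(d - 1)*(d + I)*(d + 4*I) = d^3 - d^2 + 5*I*d^2 - 4*d - 5*I*d + 4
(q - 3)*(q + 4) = q^2 + q - 12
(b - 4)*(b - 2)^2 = b^3 - 8*b^2 + 20*b - 16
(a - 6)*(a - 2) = a^2 - 8*a + 12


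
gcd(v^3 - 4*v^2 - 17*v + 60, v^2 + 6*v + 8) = v + 4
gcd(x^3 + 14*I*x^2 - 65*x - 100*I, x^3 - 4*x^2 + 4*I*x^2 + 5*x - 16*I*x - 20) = x + 5*I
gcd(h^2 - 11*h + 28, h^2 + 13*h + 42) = 1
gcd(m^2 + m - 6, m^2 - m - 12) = m + 3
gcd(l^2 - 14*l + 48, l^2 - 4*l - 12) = l - 6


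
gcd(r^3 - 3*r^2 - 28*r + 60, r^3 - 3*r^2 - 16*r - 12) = r - 6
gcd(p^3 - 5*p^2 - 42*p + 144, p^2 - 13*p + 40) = p - 8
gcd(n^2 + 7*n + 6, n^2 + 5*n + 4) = n + 1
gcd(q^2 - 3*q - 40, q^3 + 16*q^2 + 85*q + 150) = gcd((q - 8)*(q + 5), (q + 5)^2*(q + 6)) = q + 5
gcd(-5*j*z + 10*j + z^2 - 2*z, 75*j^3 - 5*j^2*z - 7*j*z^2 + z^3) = -5*j + z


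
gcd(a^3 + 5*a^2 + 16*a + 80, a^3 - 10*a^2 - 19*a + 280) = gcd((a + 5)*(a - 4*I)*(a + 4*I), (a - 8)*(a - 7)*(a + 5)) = a + 5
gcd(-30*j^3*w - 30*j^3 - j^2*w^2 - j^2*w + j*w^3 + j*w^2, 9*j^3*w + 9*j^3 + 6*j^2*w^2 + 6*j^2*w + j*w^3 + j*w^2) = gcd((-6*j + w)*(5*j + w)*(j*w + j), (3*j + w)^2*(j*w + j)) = j*w + j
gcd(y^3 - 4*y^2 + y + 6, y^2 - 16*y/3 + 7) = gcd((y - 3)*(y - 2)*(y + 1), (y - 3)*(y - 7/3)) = y - 3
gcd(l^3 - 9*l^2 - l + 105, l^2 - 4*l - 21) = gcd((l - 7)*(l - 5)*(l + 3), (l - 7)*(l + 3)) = l^2 - 4*l - 21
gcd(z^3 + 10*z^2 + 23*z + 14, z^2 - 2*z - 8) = z + 2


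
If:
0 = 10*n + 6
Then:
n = -3/5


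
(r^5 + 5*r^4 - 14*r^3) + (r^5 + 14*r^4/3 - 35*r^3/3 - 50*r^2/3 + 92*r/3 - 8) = 2*r^5 + 29*r^4/3 - 77*r^3/3 - 50*r^2/3 + 92*r/3 - 8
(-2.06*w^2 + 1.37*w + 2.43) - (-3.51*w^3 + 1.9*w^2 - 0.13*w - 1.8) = 3.51*w^3 - 3.96*w^2 + 1.5*w + 4.23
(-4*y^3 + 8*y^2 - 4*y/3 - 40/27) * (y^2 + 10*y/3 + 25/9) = -4*y^5 - 16*y^4/3 + 128*y^3/9 + 440*y^2/27 - 700*y/81 - 1000/243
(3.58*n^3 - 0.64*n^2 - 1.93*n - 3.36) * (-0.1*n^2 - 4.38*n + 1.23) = -0.358*n^5 - 15.6164*n^4 + 7.3996*n^3 + 8.0022*n^2 + 12.3429*n - 4.1328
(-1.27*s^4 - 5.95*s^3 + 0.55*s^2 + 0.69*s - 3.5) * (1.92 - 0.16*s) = 0.2032*s^5 - 1.4864*s^4 - 11.512*s^3 + 0.9456*s^2 + 1.8848*s - 6.72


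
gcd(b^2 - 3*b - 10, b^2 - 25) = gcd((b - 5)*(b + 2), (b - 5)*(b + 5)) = b - 5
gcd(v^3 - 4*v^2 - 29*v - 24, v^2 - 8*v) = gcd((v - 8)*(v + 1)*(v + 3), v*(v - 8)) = v - 8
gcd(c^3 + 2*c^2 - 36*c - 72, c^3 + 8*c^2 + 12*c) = c^2 + 8*c + 12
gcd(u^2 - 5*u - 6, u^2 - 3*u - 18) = u - 6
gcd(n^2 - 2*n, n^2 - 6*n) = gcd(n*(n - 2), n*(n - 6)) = n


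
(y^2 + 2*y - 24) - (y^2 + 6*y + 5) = -4*y - 29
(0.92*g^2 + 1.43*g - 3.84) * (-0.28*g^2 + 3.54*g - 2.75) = -0.2576*g^4 + 2.8564*g^3 + 3.6074*g^2 - 17.5261*g + 10.56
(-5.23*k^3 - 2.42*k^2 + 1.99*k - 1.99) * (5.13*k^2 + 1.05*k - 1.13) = -26.8299*k^5 - 17.9061*k^4 + 13.5776*k^3 - 5.3846*k^2 - 4.3382*k + 2.2487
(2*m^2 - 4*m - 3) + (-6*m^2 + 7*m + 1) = -4*m^2 + 3*m - 2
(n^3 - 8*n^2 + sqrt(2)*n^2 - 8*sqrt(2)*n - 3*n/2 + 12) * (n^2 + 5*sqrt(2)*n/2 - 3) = n^5 - 8*n^4 + 7*sqrt(2)*n^4/2 - 28*sqrt(2)*n^3 + n^3/2 - 27*sqrt(2)*n^2/4 - 4*n^2 + 9*n/2 + 54*sqrt(2)*n - 36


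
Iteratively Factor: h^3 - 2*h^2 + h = (h - 1)*(h^2 - h) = h*(h - 1)*(h - 1)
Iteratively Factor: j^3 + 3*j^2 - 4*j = (j - 1)*(j^2 + 4*j) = j*(j - 1)*(j + 4)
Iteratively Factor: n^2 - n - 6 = (n + 2)*(n - 3)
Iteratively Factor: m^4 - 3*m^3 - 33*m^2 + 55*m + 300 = (m - 5)*(m^3 + 2*m^2 - 23*m - 60) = (m - 5)*(m + 3)*(m^2 - m - 20) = (m - 5)^2*(m + 3)*(m + 4)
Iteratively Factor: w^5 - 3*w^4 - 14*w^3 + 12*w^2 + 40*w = (w - 5)*(w^4 + 2*w^3 - 4*w^2 - 8*w) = (w - 5)*(w - 2)*(w^3 + 4*w^2 + 4*w) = w*(w - 5)*(w - 2)*(w^2 + 4*w + 4) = w*(w - 5)*(w - 2)*(w + 2)*(w + 2)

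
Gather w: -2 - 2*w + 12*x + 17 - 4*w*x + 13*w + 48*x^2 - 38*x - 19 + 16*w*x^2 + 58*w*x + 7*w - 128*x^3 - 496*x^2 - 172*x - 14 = w*(16*x^2 + 54*x + 18) - 128*x^3 - 448*x^2 - 198*x - 18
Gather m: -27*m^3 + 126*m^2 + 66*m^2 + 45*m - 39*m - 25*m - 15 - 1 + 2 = -27*m^3 + 192*m^2 - 19*m - 14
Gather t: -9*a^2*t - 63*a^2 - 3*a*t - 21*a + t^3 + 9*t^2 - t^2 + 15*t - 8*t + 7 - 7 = -63*a^2 - 21*a + t^3 + 8*t^2 + t*(-9*a^2 - 3*a + 7)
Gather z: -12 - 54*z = -54*z - 12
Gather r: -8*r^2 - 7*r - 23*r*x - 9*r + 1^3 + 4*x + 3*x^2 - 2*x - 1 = -8*r^2 + r*(-23*x - 16) + 3*x^2 + 2*x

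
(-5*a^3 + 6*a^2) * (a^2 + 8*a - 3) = -5*a^5 - 34*a^4 + 63*a^3 - 18*a^2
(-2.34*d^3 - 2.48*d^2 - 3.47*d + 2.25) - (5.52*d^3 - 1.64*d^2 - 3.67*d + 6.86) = -7.86*d^3 - 0.84*d^2 + 0.2*d - 4.61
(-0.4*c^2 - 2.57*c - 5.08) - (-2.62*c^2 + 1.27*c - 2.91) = 2.22*c^2 - 3.84*c - 2.17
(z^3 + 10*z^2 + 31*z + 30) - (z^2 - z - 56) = z^3 + 9*z^2 + 32*z + 86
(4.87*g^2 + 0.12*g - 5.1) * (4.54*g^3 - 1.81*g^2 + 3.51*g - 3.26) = 22.1098*g^5 - 8.2699*g^4 - 6.2775*g^3 - 6.224*g^2 - 18.2922*g + 16.626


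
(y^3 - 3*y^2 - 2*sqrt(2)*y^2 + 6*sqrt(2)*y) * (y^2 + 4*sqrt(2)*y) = y^5 - 3*y^4 + 2*sqrt(2)*y^4 - 16*y^3 - 6*sqrt(2)*y^3 + 48*y^2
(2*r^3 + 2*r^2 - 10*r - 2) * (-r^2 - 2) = -2*r^5 - 2*r^4 + 6*r^3 - 2*r^2 + 20*r + 4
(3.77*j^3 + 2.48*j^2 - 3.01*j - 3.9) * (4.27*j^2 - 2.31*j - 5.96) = 16.0979*j^5 + 1.8809*j^4 - 41.0507*j^3 - 24.4807*j^2 + 26.9486*j + 23.244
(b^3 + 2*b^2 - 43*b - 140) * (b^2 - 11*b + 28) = b^5 - 9*b^4 - 37*b^3 + 389*b^2 + 336*b - 3920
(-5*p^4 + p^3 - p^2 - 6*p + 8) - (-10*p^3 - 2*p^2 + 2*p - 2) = -5*p^4 + 11*p^3 + p^2 - 8*p + 10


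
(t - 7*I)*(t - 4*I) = t^2 - 11*I*t - 28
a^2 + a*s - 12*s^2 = (a - 3*s)*(a + 4*s)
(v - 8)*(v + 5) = v^2 - 3*v - 40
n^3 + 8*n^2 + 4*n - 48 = (n - 2)*(n + 4)*(n + 6)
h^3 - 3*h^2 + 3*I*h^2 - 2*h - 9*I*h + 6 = (h - 3)*(h + I)*(h + 2*I)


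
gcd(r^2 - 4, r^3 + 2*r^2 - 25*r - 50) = r + 2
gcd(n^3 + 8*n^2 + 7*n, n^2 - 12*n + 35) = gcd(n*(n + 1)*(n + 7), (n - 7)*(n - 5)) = 1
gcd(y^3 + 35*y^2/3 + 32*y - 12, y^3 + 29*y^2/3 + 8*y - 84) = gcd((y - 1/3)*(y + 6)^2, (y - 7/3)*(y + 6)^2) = y^2 + 12*y + 36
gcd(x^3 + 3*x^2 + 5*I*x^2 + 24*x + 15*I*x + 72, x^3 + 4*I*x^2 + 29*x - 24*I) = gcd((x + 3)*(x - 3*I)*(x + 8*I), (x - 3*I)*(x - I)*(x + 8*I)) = x^2 + 5*I*x + 24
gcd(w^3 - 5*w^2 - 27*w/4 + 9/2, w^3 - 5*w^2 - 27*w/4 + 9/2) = w^3 - 5*w^2 - 27*w/4 + 9/2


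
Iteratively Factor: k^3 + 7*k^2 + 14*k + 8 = (k + 2)*(k^2 + 5*k + 4) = (k + 2)*(k + 4)*(k + 1)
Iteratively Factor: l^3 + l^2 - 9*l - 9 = (l + 1)*(l^2 - 9) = (l + 1)*(l + 3)*(l - 3)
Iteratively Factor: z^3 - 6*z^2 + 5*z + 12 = (z + 1)*(z^2 - 7*z + 12) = (z - 4)*(z + 1)*(z - 3)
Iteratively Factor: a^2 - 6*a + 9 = (a - 3)*(a - 3)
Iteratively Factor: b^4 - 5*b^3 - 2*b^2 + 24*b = (b)*(b^3 - 5*b^2 - 2*b + 24) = b*(b - 4)*(b^2 - b - 6) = b*(b - 4)*(b - 3)*(b + 2)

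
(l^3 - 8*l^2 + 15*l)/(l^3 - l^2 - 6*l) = (l - 5)/(l + 2)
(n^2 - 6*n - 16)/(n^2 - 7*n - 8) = (n + 2)/(n + 1)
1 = 1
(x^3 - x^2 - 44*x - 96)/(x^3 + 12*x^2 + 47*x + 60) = (x - 8)/(x + 5)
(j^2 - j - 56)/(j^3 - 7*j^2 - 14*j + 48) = (j + 7)/(j^2 + j - 6)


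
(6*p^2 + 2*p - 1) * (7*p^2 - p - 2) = 42*p^4 + 8*p^3 - 21*p^2 - 3*p + 2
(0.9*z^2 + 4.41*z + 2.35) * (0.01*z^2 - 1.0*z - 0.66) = 0.009*z^4 - 0.8559*z^3 - 4.9805*z^2 - 5.2606*z - 1.551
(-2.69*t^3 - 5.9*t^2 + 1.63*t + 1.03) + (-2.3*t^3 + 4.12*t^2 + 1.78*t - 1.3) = -4.99*t^3 - 1.78*t^2 + 3.41*t - 0.27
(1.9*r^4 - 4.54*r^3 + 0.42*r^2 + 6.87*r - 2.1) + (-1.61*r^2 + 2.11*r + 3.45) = 1.9*r^4 - 4.54*r^3 - 1.19*r^2 + 8.98*r + 1.35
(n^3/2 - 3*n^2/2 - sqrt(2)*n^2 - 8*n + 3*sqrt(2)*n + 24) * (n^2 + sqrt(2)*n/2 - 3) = n^5/2 - 3*n^4/2 - 3*sqrt(2)*n^4/4 - 21*n^3/2 + 9*sqrt(2)*n^3/4 - sqrt(2)*n^2 + 63*n^2/2 + 3*sqrt(2)*n + 24*n - 72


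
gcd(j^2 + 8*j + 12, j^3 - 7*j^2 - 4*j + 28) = j + 2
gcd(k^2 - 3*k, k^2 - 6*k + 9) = k - 3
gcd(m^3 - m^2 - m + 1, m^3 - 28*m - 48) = 1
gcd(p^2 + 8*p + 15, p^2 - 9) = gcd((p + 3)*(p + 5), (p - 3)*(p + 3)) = p + 3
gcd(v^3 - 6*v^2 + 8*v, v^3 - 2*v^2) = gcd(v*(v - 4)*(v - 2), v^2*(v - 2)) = v^2 - 2*v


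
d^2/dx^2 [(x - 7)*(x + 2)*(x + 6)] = 6*x + 2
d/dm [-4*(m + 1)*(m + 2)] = -8*m - 12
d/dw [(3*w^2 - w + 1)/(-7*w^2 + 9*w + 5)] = 2*(10*w^2 + 22*w - 7)/(49*w^4 - 126*w^3 + 11*w^2 + 90*w + 25)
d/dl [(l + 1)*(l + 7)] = 2*l + 8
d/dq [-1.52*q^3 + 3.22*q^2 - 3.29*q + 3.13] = -4.56*q^2 + 6.44*q - 3.29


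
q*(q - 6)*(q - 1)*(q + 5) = q^4 - 2*q^3 - 29*q^2 + 30*q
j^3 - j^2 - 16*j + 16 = (j - 4)*(j - 1)*(j + 4)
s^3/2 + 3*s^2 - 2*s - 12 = (s/2 + 1)*(s - 2)*(s + 6)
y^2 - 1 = (y - 1)*(y + 1)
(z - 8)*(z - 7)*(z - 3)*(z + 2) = z^4 - 16*z^3 + 65*z^2 + 34*z - 336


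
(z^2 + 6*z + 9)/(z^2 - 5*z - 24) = (z + 3)/(z - 8)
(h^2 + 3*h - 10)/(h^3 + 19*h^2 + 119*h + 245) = (h - 2)/(h^2 + 14*h + 49)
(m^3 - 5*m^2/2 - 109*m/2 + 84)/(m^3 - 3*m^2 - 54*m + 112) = (m - 3/2)/(m - 2)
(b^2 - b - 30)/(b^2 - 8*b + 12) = (b + 5)/(b - 2)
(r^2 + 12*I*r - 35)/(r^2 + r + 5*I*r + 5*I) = (r + 7*I)/(r + 1)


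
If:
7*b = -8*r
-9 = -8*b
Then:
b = 9/8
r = -63/64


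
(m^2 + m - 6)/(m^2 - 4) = (m + 3)/(m + 2)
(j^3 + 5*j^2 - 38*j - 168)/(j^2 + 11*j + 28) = j - 6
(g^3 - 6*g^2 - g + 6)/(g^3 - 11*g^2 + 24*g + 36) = (g - 1)/(g - 6)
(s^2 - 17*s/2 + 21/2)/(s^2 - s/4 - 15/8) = 4*(s - 7)/(4*s + 5)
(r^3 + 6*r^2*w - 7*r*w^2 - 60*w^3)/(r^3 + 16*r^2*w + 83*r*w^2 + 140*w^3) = (r - 3*w)/(r + 7*w)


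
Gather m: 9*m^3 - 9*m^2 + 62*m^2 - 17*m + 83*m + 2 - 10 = 9*m^3 + 53*m^2 + 66*m - 8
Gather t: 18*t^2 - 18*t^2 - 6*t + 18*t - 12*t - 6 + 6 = 0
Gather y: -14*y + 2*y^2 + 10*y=2*y^2 - 4*y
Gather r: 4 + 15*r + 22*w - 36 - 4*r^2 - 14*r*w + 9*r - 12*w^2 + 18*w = -4*r^2 + r*(24 - 14*w) - 12*w^2 + 40*w - 32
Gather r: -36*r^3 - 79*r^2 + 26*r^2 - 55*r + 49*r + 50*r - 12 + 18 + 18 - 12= -36*r^3 - 53*r^2 + 44*r + 12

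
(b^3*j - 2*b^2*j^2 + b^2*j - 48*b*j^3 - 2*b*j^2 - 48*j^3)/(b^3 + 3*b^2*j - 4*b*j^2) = j*(b^3 - 2*b^2*j + b^2 - 48*b*j^2 - 2*b*j - 48*j^2)/(b*(b^2 + 3*b*j - 4*j^2))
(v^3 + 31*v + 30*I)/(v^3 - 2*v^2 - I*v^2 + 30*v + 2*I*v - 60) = (v + I)/(v - 2)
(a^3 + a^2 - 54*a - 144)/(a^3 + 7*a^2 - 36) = (a - 8)/(a - 2)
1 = 1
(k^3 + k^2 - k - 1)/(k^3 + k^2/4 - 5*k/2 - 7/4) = 4*(k - 1)/(4*k - 7)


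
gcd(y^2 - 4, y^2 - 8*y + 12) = y - 2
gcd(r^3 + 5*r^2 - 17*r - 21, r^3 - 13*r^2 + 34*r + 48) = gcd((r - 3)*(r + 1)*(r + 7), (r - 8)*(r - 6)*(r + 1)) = r + 1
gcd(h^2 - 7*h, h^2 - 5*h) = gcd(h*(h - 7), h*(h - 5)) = h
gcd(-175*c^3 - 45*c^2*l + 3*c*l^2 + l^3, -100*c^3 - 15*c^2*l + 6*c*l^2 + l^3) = 25*c^2 + 10*c*l + l^2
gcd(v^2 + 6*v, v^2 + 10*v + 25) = 1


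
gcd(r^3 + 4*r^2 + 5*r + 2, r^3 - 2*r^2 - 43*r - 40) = r + 1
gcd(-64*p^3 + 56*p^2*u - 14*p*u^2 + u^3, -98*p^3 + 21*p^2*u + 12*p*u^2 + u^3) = 2*p - u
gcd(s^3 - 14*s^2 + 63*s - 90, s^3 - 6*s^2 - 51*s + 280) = s - 5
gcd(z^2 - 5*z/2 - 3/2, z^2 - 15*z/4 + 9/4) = z - 3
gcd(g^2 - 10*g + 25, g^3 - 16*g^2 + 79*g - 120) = g - 5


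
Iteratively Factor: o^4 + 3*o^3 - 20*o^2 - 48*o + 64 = (o - 1)*(o^3 + 4*o^2 - 16*o - 64) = (o - 1)*(o + 4)*(o^2 - 16) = (o - 1)*(o + 4)^2*(o - 4)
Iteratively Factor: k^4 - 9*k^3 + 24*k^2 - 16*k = (k)*(k^3 - 9*k^2 + 24*k - 16) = k*(k - 4)*(k^2 - 5*k + 4) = k*(k - 4)*(k - 1)*(k - 4)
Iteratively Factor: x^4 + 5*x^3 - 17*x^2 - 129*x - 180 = (x + 3)*(x^3 + 2*x^2 - 23*x - 60) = (x + 3)^2*(x^2 - x - 20) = (x - 5)*(x + 3)^2*(x + 4)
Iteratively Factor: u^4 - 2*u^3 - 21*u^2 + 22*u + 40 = (u - 5)*(u^3 + 3*u^2 - 6*u - 8) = (u - 5)*(u - 2)*(u^2 + 5*u + 4) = (u - 5)*(u - 2)*(u + 1)*(u + 4)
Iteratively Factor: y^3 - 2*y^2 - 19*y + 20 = (y - 1)*(y^2 - y - 20) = (y - 1)*(y + 4)*(y - 5)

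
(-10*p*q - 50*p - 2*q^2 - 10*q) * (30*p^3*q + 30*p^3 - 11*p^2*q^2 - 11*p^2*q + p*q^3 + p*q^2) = -300*p^4*q^2 - 1800*p^4*q - 1500*p^4 + 50*p^3*q^3 + 300*p^3*q^2 + 250*p^3*q + 12*p^2*q^4 + 72*p^2*q^3 + 60*p^2*q^2 - 2*p*q^5 - 12*p*q^4 - 10*p*q^3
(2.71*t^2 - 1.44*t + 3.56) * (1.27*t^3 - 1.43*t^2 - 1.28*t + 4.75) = 3.4417*t^5 - 5.7041*t^4 + 3.1116*t^3 + 9.6249*t^2 - 11.3968*t + 16.91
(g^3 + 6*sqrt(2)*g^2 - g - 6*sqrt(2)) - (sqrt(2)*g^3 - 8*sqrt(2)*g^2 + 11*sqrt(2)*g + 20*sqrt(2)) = -sqrt(2)*g^3 + g^3 + 14*sqrt(2)*g^2 - 11*sqrt(2)*g - g - 26*sqrt(2)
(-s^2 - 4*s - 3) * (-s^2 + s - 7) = s^4 + 3*s^3 + 6*s^2 + 25*s + 21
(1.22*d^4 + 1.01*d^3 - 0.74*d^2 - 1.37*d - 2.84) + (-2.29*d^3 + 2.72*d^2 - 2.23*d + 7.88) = 1.22*d^4 - 1.28*d^3 + 1.98*d^2 - 3.6*d + 5.04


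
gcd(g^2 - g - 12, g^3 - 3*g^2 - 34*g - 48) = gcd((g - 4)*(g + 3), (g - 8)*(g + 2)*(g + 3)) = g + 3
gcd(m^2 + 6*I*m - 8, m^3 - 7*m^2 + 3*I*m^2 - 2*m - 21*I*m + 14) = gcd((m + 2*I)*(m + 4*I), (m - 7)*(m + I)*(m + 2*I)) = m + 2*I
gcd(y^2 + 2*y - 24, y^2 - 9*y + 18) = 1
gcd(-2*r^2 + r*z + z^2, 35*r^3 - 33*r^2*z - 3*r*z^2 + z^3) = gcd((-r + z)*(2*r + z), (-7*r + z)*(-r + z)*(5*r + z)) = -r + z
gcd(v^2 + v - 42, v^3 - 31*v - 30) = v - 6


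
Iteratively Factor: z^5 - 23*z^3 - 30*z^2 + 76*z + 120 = (z + 2)*(z^4 - 2*z^3 - 19*z^2 + 8*z + 60) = (z + 2)*(z + 3)*(z^3 - 5*z^2 - 4*z + 20) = (z + 2)^2*(z + 3)*(z^2 - 7*z + 10) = (z - 5)*(z + 2)^2*(z + 3)*(z - 2)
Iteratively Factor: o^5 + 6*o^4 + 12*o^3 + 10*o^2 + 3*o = (o + 1)*(o^4 + 5*o^3 + 7*o^2 + 3*o) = (o + 1)*(o + 3)*(o^3 + 2*o^2 + o) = (o + 1)^2*(o + 3)*(o^2 + o) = (o + 1)^3*(o + 3)*(o)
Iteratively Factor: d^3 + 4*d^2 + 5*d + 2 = (d + 2)*(d^2 + 2*d + 1) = (d + 1)*(d + 2)*(d + 1)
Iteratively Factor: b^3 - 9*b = (b)*(b^2 - 9) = b*(b + 3)*(b - 3)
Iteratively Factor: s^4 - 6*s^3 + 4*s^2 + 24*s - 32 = (s + 2)*(s^3 - 8*s^2 + 20*s - 16) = (s - 2)*(s + 2)*(s^2 - 6*s + 8) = (s - 4)*(s - 2)*(s + 2)*(s - 2)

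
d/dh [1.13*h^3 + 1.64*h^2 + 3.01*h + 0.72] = 3.39*h^2 + 3.28*h + 3.01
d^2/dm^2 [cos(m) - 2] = -cos(m)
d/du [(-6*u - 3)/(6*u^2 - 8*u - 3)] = 6*(6*u^2 + 6*u - 1)/(36*u^4 - 96*u^3 + 28*u^2 + 48*u + 9)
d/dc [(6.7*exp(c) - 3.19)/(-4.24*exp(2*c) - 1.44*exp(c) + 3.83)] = (28.408*exp(2*c) - 27.0512*exp(c) + 21.0674)*exp(c)/(17.9776*exp(4*c) + 12.2112*exp(3*c) - 30.4048*exp(2*c) - 11.0304*exp(c) + 14.6689)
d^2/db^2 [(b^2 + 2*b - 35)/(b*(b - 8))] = 10*(2*b^3 - 21*b^2 + 168*b - 448)/(b^3*(b^3 - 24*b^2 + 192*b - 512))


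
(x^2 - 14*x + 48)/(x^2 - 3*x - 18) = (x - 8)/(x + 3)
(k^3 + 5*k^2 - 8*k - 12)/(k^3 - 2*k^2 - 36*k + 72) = (k + 1)/(k - 6)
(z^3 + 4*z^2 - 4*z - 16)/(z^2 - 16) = (z^2 - 4)/(z - 4)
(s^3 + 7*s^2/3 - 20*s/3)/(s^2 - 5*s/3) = s + 4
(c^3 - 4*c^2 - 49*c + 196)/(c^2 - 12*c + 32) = (c^2 - 49)/(c - 8)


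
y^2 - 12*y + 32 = (y - 8)*(y - 4)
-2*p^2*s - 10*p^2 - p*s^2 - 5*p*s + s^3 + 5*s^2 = (-2*p + s)*(p + s)*(s + 5)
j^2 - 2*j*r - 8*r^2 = (j - 4*r)*(j + 2*r)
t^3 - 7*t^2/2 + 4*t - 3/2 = (t - 3/2)*(t - 1)^2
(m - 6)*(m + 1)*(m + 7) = m^3 + 2*m^2 - 41*m - 42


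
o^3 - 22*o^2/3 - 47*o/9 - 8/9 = (o - 8)*(o + 1/3)^2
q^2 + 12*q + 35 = (q + 5)*(q + 7)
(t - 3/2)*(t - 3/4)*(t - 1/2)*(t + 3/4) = t^4 - 2*t^3 + 3*t^2/16 + 9*t/8 - 27/64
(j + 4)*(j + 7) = j^2 + 11*j + 28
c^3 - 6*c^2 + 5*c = c*(c - 5)*(c - 1)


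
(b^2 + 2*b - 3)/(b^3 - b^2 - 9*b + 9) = 1/(b - 3)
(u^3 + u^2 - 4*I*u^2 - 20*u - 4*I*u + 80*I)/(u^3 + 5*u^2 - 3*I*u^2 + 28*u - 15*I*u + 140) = (u^2 - 4*u*(1 + I) + 16*I)/(u^2 - 3*I*u + 28)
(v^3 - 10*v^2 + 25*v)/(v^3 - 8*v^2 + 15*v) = (v - 5)/(v - 3)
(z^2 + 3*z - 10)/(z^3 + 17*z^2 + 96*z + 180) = (z - 2)/(z^2 + 12*z + 36)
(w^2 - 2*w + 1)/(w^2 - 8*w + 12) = (w^2 - 2*w + 1)/(w^2 - 8*w + 12)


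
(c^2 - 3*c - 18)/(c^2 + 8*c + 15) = (c - 6)/(c + 5)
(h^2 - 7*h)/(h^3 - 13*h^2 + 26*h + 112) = h/(h^2 - 6*h - 16)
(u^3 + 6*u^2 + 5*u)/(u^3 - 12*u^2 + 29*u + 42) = u*(u + 5)/(u^2 - 13*u + 42)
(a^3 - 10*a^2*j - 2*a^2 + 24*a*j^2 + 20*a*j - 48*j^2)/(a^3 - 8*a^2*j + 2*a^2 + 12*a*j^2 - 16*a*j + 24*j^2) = (a^2 - 4*a*j - 2*a + 8*j)/(a^2 - 2*a*j + 2*a - 4*j)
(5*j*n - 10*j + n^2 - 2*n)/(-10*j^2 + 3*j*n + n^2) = (2 - n)/(2*j - n)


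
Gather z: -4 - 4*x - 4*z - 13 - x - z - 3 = -5*x - 5*z - 20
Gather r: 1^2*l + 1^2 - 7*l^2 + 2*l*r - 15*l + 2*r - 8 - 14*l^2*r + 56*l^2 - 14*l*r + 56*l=49*l^2 + 42*l + r*(-14*l^2 - 12*l + 2) - 7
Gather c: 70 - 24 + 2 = 48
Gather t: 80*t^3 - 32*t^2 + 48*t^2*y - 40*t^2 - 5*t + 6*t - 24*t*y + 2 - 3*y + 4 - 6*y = 80*t^3 + t^2*(48*y - 72) + t*(1 - 24*y) - 9*y + 6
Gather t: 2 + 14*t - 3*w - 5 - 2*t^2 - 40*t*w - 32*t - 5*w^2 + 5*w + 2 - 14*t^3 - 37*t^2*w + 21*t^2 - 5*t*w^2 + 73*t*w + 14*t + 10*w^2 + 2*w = -14*t^3 + t^2*(19 - 37*w) + t*(-5*w^2 + 33*w - 4) + 5*w^2 + 4*w - 1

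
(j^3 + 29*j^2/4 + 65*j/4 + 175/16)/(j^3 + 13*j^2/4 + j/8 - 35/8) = (8*j^2 + 38*j + 35)/(2*(4*j^2 + 3*j - 7))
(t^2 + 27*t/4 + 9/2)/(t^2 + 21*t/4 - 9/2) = (4*t + 3)/(4*t - 3)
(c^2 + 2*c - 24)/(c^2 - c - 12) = (c + 6)/(c + 3)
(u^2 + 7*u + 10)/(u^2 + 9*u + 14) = (u + 5)/(u + 7)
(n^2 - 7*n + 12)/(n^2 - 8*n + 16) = (n - 3)/(n - 4)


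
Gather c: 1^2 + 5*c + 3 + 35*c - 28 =40*c - 24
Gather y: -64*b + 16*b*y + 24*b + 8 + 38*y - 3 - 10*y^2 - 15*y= -40*b - 10*y^2 + y*(16*b + 23) + 5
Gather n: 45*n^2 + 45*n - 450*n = 45*n^2 - 405*n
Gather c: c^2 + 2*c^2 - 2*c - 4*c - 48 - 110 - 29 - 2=3*c^2 - 6*c - 189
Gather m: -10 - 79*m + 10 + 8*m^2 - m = 8*m^2 - 80*m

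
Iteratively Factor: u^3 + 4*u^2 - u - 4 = (u - 1)*(u^2 + 5*u + 4) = (u - 1)*(u + 4)*(u + 1)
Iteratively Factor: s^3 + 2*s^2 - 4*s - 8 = (s + 2)*(s^2 - 4) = (s + 2)^2*(s - 2)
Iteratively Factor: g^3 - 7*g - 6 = (g + 1)*(g^2 - g - 6) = (g - 3)*(g + 1)*(g + 2)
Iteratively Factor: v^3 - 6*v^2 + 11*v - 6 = (v - 3)*(v^2 - 3*v + 2) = (v - 3)*(v - 2)*(v - 1)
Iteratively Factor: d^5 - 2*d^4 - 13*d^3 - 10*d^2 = (d)*(d^4 - 2*d^3 - 13*d^2 - 10*d) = d^2*(d^3 - 2*d^2 - 13*d - 10) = d^2*(d + 1)*(d^2 - 3*d - 10) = d^2*(d - 5)*(d + 1)*(d + 2)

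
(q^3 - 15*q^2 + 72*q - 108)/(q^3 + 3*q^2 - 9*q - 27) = (q^2 - 12*q + 36)/(q^2 + 6*q + 9)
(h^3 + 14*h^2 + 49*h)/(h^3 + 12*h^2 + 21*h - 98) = h/(h - 2)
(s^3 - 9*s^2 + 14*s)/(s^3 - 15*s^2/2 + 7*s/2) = 2*(s - 2)/(2*s - 1)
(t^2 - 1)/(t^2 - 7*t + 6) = (t + 1)/(t - 6)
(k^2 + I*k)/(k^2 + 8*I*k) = (k + I)/(k + 8*I)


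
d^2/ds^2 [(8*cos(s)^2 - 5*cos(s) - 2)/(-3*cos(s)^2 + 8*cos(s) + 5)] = (-800*(1 - cos(s)^2)^2 - 147*cos(s)^5 - 360*cos(s)^3 - 1740*cos(s)^2 - 117*cos(s) + 1284)/(-3*cos(s)^2 + 8*cos(s) + 5)^3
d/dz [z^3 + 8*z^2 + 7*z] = 3*z^2 + 16*z + 7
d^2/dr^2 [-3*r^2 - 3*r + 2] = -6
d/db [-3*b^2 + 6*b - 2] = 6 - 6*b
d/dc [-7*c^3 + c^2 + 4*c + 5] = -21*c^2 + 2*c + 4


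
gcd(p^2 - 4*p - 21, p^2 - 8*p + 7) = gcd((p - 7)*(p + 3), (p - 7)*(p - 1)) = p - 7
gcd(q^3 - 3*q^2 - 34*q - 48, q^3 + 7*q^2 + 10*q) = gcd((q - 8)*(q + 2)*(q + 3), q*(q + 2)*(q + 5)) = q + 2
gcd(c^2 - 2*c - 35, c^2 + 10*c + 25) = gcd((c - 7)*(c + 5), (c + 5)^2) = c + 5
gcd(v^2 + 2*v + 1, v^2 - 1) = v + 1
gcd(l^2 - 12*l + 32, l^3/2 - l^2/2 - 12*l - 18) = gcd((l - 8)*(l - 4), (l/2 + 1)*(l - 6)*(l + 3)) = 1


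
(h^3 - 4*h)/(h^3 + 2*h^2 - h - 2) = h*(h - 2)/(h^2 - 1)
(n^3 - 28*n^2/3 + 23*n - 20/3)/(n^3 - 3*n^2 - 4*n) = (3*n^2 - 16*n + 5)/(3*n*(n + 1))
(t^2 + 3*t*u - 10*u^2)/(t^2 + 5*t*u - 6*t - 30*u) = (t - 2*u)/(t - 6)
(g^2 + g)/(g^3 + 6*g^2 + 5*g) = 1/(g + 5)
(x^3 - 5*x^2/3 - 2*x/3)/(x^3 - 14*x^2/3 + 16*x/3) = (3*x + 1)/(3*x - 8)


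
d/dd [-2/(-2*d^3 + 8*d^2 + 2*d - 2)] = (-3*d^2 + 8*d + 1)/(d^3 - 4*d^2 - d + 1)^2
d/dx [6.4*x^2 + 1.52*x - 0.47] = 12.8*x + 1.52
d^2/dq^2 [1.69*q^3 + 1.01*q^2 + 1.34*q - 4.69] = 10.14*q + 2.02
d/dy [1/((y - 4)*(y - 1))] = (5 - 2*y)/(y^4 - 10*y^3 + 33*y^2 - 40*y + 16)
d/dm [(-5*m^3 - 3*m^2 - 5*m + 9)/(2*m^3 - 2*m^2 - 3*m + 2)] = (16*m^4 + 50*m^3 - 85*m^2 + 24*m + 17)/(4*m^6 - 8*m^5 - 8*m^4 + 20*m^3 + m^2 - 12*m + 4)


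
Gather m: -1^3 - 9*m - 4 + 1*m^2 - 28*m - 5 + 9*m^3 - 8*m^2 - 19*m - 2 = 9*m^3 - 7*m^2 - 56*m - 12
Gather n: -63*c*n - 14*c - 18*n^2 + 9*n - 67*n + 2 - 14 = -14*c - 18*n^2 + n*(-63*c - 58) - 12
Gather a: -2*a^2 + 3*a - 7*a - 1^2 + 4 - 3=-2*a^2 - 4*a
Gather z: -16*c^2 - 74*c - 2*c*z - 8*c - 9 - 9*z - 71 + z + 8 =-16*c^2 - 82*c + z*(-2*c - 8) - 72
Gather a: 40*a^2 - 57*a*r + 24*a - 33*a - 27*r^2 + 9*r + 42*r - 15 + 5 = 40*a^2 + a*(-57*r - 9) - 27*r^2 + 51*r - 10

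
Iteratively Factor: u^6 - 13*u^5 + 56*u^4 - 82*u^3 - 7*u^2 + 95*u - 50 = (u - 5)*(u^5 - 8*u^4 + 16*u^3 - 2*u^2 - 17*u + 10) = (u - 5)*(u - 1)*(u^4 - 7*u^3 + 9*u^2 + 7*u - 10) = (u - 5)*(u - 1)^2*(u^3 - 6*u^2 + 3*u + 10) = (u - 5)*(u - 2)*(u - 1)^2*(u^2 - 4*u - 5) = (u - 5)^2*(u - 2)*(u - 1)^2*(u + 1)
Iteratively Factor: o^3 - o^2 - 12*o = (o)*(o^2 - o - 12) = o*(o + 3)*(o - 4)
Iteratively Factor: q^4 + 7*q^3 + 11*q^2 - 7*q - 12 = (q + 1)*(q^3 + 6*q^2 + 5*q - 12) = (q + 1)*(q + 3)*(q^2 + 3*q - 4) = (q - 1)*(q + 1)*(q + 3)*(q + 4)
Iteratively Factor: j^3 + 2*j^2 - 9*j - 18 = (j + 3)*(j^2 - j - 6) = (j - 3)*(j + 3)*(j + 2)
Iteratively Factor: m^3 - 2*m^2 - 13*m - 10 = (m - 5)*(m^2 + 3*m + 2) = (m - 5)*(m + 1)*(m + 2)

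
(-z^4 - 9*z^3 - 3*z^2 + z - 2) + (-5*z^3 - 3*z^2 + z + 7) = -z^4 - 14*z^3 - 6*z^2 + 2*z + 5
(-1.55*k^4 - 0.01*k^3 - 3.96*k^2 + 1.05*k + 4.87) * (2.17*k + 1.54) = -3.3635*k^5 - 2.4087*k^4 - 8.6086*k^3 - 3.8199*k^2 + 12.1849*k + 7.4998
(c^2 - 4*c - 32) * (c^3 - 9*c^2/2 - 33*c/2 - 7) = c^5 - 17*c^4/2 - 61*c^3/2 + 203*c^2 + 556*c + 224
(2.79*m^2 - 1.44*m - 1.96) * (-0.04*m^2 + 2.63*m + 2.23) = -0.1116*m^4 + 7.3953*m^3 + 2.5129*m^2 - 8.366*m - 4.3708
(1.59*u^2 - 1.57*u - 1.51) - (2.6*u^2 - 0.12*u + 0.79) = -1.01*u^2 - 1.45*u - 2.3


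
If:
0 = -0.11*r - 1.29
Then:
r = -11.73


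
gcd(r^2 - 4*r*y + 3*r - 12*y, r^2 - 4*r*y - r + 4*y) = -r + 4*y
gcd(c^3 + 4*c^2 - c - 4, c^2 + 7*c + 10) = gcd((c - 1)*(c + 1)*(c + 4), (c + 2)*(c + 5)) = 1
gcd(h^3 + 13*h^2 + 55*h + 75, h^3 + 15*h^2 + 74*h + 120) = h + 5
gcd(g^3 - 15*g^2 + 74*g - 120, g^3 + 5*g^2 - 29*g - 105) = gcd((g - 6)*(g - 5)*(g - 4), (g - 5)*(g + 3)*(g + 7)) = g - 5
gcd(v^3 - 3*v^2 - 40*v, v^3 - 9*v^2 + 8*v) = v^2 - 8*v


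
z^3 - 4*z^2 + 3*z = z*(z - 3)*(z - 1)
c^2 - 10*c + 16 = (c - 8)*(c - 2)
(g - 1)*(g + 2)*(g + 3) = g^3 + 4*g^2 + g - 6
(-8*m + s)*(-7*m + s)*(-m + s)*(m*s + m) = -56*m^4*s - 56*m^4 + 71*m^3*s^2 + 71*m^3*s - 16*m^2*s^3 - 16*m^2*s^2 + m*s^4 + m*s^3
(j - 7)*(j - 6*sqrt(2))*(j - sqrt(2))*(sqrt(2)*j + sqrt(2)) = sqrt(2)*j^4 - 14*j^3 - 6*sqrt(2)*j^3 + 5*sqrt(2)*j^2 + 84*j^2 - 72*sqrt(2)*j + 98*j - 84*sqrt(2)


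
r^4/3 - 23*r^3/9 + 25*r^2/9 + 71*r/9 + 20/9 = (r/3 + 1/3)*(r - 5)*(r - 4)*(r + 1/3)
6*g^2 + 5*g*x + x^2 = (2*g + x)*(3*g + x)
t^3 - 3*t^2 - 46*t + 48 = (t - 8)*(t - 1)*(t + 6)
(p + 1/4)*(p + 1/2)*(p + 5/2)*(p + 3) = p^4 + 25*p^3/4 + 47*p^2/4 + 101*p/16 + 15/16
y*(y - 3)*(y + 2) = y^3 - y^2 - 6*y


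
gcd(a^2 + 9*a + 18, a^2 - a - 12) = a + 3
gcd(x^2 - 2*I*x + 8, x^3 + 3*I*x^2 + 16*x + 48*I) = x - 4*I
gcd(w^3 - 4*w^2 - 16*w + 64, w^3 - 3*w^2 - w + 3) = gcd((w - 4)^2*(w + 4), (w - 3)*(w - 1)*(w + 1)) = 1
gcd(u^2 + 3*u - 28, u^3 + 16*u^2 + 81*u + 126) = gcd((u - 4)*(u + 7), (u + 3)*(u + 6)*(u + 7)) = u + 7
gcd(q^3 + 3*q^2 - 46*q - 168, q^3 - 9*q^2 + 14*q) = q - 7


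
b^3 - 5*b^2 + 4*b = b*(b - 4)*(b - 1)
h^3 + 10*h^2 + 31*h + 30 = (h + 2)*(h + 3)*(h + 5)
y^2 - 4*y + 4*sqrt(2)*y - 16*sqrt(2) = (y - 4)*(y + 4*sqrt(2))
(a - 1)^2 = a^2 - 2*a + 1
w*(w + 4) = w^2 + 4*w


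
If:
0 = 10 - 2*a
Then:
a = 5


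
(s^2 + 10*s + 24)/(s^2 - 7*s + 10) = (s^2 + 10*s + 24)/(s^2 - 7*s + 10)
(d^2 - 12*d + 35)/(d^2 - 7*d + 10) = (d - 7)/(d - 2)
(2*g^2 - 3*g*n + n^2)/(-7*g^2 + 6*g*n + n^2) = (-2*g + n)/(7*g + n)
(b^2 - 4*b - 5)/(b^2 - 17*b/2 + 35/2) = 2*(b + 1)/(2*b - 7)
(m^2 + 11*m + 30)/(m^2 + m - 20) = (m + 6)/(m - 4)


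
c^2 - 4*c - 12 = (c - 6)*(c + 2)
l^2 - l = l*(l - 1)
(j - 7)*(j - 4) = j^2 - 11*j + 28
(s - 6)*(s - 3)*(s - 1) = s^3 - 10*s^2 + 27*s - 18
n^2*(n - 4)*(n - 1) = n^4 - 5*n^3 + 4*n^2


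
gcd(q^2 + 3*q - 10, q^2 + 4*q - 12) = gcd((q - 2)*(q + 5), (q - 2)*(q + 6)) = q - 2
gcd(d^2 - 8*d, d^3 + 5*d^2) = d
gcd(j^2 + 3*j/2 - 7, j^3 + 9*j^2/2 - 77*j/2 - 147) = j + 7/2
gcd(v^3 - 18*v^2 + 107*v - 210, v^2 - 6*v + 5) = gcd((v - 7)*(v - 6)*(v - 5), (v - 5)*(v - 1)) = v - 5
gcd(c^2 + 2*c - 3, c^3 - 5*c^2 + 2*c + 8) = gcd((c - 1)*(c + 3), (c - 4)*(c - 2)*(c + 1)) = 1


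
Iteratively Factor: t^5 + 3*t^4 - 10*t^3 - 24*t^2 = (t + 2)*(t^4 + t^3 - 12*t^2) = (t + 2)*(t + 4)*(t^3 - 3*t^2) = (t - 3)*(t + 2)*(t + 4)*(t^2) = t*(t - 3)*(t + 2)*(t + 4)*(t)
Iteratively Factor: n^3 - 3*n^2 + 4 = (n + 1)*(n^2 - 4*n + 4) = (n - 2)*(n + 1)*(n - 2)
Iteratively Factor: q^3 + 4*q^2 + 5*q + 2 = (q + 2)*(q^2 + 2*q + 1) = (q + 1)*(q + 2)*(q + 1)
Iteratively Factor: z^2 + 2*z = (z + 2)*(z)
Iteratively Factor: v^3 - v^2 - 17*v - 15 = (v + 3)*(v^2 - 4*v - 5) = (v + 1)*(v + 3)*(v - 5)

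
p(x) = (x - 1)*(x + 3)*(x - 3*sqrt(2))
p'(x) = (x - 1)*(x + 3) + (x - 1)*(x - 3*sqrt(2)) + (x + 3)*(x - 3*sqrt(2)) = 3*x^2 - 6*sqrt(2)*x + 4*x - 6*sqrt(2) - 3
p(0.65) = 4.59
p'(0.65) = -13.13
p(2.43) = -14.07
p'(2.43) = -4.67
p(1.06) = -0.78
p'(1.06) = -12.87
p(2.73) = -14.99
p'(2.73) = -1.37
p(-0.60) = 18.60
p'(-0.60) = -7.71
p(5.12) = 29.35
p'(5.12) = 44.19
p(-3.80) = -30.88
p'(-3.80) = 48.88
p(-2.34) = 14.51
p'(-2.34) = 15.44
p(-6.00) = -215.10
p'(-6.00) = 123.43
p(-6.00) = -215.10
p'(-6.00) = 123.43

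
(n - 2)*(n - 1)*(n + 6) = n^3 + 3*n^2 - 16*n + 12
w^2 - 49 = (w - 7)*(w + 7)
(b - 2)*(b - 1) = b^2 - 3*b + 2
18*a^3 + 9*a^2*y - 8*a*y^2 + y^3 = (-6*a + y)*(-3*a + y)*(a + y)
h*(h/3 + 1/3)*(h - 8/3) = h^3/3 - 5*h^2/9 - 8*h/9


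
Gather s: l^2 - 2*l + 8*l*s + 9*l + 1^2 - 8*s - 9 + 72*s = l^2 + 7*l + s*(8*l + 64) - 8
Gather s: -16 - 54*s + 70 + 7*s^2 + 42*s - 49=7*s^2 - 12*s + 5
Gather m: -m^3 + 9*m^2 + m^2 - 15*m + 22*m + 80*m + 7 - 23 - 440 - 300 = -m^3 + 10*m^2 + 87*m - 756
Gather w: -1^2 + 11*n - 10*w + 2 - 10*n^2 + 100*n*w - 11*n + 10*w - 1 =-10*n^2 + 100*n*w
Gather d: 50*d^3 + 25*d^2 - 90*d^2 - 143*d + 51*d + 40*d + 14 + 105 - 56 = 50*d^3 - 65*d^2 - 52*d + 63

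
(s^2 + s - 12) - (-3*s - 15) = s^2 + 4*s + 3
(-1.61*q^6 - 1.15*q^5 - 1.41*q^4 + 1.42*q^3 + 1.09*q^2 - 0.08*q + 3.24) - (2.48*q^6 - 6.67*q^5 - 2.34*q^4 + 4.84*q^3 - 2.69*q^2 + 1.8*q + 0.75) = -4.09*q^6 + 5.52*q^5 + 0.93*q^4 - 3.42*q^3 + 3.78*q^2 - 1.88*q + 2.49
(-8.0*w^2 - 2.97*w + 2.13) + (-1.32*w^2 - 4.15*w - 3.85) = -9.32*w^2 - 7.12*w - 1.72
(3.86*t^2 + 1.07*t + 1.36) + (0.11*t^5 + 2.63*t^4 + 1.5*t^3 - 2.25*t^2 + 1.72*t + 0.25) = 0.11*t^5 + 2.63*t^4 + 1.5*t^3 + 1.61*t^2 + 2.79*t + 1.61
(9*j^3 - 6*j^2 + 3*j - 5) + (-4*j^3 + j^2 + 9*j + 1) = 5*j^3 - 5*j^2 + 12*j - 4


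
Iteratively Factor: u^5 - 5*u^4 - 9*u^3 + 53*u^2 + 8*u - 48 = (u + 1)*(u^4 - 6*u^3 - 3*u^2 + 56*u - 48) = (u - 4)*(u + 1)*(u^3 - 2*u^2 - 11*u + 12) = (u - 4)^2*(u + 1)*(u^2 + 2*u - 3) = (u - 4)^2*(u - 1)*(u + 1)*(u + 3)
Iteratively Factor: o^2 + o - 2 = (o + 2)*(o - 1)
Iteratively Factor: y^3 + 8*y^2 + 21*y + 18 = (y + 2)*(y^2 + 6*y + 9) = (y + 2)*(y + 3)*(y + 3)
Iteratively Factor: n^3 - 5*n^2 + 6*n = (n - 3)*(n^2 - 2*n) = (n - 3)*(n - 2)*(n)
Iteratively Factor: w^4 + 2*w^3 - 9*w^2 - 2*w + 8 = (w - 2)*(w^3 + 4*w^2 - w - 4) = (w - 2)*(w + 4)*(w^2 - 1) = (w - 2)*(w - 1)*(w + 4)*(w + 1)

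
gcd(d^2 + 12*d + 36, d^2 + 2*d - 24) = d + 6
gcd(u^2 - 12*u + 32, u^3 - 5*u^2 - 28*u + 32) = u - 8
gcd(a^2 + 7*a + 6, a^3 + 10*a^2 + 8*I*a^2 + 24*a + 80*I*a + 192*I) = a + 6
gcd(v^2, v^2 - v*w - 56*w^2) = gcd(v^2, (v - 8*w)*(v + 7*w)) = 1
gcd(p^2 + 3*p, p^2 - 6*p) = p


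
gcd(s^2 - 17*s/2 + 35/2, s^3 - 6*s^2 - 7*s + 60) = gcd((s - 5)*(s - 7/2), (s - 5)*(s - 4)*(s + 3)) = s - 5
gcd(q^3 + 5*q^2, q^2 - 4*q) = q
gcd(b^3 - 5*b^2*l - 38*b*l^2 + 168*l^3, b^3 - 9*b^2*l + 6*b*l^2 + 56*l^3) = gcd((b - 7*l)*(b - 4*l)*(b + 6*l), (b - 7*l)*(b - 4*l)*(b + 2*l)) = b^2 - 11*b*l + 28*l^2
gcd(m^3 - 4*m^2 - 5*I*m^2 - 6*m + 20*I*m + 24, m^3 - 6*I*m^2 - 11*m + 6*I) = m^2 - 5*I*m - 6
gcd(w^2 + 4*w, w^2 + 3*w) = w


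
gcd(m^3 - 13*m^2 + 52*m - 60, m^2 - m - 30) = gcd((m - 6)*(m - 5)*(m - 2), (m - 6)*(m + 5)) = m - 6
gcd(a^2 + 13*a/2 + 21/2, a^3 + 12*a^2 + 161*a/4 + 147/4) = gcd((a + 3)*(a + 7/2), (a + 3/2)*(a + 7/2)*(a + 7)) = a + 7/2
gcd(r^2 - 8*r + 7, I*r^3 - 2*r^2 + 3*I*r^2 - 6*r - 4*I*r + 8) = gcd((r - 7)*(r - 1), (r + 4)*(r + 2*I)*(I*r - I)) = r - 1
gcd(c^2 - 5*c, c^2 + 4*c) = c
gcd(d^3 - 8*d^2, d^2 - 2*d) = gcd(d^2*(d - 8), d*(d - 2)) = d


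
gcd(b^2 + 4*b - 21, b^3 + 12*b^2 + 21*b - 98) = b + 7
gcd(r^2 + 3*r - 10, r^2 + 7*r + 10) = r + 5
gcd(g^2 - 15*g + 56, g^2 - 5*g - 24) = g - 8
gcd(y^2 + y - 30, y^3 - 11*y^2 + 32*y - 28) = 1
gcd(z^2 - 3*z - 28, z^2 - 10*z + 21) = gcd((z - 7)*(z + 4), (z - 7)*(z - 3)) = z - 7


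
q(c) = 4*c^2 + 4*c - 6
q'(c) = 8*c + 4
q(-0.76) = -6.73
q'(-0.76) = -2.08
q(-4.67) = 62.56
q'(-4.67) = -33.36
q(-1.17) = -5.20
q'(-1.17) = -5.36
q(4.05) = 75.81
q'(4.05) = 36.40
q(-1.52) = -2.84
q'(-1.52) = -8.16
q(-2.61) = 10.81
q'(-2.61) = -16.88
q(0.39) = -3.83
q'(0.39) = 7.12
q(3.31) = 51.06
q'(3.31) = 30.48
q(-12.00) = 522.00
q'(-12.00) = -92.00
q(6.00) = 162.00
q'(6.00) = 52.00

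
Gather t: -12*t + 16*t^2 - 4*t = 16*t^2 - 16*t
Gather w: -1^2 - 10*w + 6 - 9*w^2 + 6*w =-9*w^2 - 4*w + 5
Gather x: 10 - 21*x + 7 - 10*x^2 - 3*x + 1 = -10*x^2 - 24*x + 18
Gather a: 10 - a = 10 - a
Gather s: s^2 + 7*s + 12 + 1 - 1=s^2 + 7*s + 12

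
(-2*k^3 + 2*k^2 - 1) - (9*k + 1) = -2*k^3 + 2*k^2 - 9*k - 2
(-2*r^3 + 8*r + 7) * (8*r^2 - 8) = -16*r^5 + 80*r^3 + 56*r^2 - 64*r - 56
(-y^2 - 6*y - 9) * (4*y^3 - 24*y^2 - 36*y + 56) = -4*y^5 + 144*y^3 + 376*y^2 - 12*y - 504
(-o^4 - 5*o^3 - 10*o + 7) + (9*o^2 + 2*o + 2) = -o^4 - 5*o^3 + 9*o^2 - 8*o + 9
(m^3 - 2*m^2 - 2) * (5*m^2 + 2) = 5*m^5 - 10*m^4 + 2*m^3 - 14*m^2 - 4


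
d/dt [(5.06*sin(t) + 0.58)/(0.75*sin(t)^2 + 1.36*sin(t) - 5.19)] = (-0.869999999999999*sin(t) + 1.8975*cos(2*t) - 28.9477)*cos(t)/(0.75*sin(t)^2 + 1.36*sin(t) - 5.19)^2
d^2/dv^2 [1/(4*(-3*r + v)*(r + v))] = (-(r + v)^2 + (r + v)*(3*r - v) - (3*r - v)^2)/(2*(r + v)^3*(3*r - v)^3)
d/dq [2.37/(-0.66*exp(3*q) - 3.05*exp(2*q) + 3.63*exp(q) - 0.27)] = (4.6926*exp(2*q) + 14.457*exp(q) - 8.6031)*exp(q)/(0.66*exp(3*q) + 3.05*exp(2*q) - 3.63*exp(q) + 0.27)^2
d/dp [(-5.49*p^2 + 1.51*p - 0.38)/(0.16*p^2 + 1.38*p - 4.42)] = (-7.8178*p^2 + 48.6532*p - 6.1498)/(0.0256*p^4 + 0.4416*p^3 + 0.49*p^2 - 12.1992*p + 19.5364)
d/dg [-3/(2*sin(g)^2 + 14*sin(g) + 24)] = 3*(2*sin(g) + 7)*cos(g)/(2*(sin(g)^2 + 7*sin(g) + 12)^2)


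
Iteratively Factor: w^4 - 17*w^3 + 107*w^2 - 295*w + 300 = (w - 5)*(w^3 - 12*w^2 + 47*w - 60) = (w - 5)*(w - 4)*(w^2 - 8*w + 15) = (w - 5)*(w - 4)*(w - 3)*(w - 5)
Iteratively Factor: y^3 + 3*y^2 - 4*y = (y - 1)*(y^2 + 4*y) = (y - 1)*(y + 4)*(y)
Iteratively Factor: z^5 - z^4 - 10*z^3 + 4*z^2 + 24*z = (z)*(z^4 - z^3 - 10*z^2 + 4*z + 24) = z*(z + 2)*(z^3 - 3*z^2 - 4*z + 12) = z*(z + 2)^2*(z^2 - 5*z + 6) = z*(z - 3)*(z + 2)^2*(z - 2)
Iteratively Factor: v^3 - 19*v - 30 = (v + 2)*(v^2 - 2*v - 15) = (v + 2)*(v + 3)*(v - 5)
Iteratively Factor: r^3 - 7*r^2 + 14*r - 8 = (r - 2)*(r^2 - 5*r + 4) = (r - 2)*(r - 1)*(r - 4)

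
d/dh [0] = 0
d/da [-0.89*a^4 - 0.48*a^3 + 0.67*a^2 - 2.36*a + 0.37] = -3.56*a^3 - 1.44*a^2 + 1.34*a - 2.36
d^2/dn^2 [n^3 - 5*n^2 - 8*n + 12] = 6*n - 10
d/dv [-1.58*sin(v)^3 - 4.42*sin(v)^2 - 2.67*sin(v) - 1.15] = (-8.84*sin(v) + 2.37*cos(2*v) - 5.04)*cos(v)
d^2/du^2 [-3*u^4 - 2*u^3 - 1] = 12*u*(-3*u - 1)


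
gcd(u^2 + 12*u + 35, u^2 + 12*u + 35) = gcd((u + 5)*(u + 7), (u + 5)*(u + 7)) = u^2 + 12*u + 35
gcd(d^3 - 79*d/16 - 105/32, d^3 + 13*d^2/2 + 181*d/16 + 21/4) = d^2 + 5*d/2 + 21/16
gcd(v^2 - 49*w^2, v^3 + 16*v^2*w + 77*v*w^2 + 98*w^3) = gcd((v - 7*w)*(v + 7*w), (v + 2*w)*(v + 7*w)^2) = v + 7*w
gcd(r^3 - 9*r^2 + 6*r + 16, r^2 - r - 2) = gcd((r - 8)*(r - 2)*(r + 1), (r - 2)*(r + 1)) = r^2 - r - 2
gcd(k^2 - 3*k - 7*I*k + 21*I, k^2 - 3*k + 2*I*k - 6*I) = k - 3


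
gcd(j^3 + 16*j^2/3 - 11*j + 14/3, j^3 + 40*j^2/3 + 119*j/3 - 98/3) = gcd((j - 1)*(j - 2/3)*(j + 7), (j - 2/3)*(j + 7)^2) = j^2 + 19*j/3 - 14/3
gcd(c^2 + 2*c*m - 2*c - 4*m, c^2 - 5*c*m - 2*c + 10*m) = c - 2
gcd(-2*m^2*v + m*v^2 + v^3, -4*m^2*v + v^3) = 2*m*v + v^2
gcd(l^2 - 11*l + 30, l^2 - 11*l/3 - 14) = l - 6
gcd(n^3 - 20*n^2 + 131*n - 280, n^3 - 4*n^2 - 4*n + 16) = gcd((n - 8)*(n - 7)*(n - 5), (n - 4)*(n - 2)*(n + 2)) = 1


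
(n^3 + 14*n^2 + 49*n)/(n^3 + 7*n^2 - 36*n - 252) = n*(n + 7)/(n^2 - 36)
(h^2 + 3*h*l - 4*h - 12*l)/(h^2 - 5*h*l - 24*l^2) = (h - 4)/(h - 8*l)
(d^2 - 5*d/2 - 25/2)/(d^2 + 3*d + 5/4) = 2*(d - 5)/(2*d + 1)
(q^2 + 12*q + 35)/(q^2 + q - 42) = (q + 5)/(q - 6)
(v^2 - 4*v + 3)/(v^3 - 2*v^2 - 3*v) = (v - 1)/(v*(v + 1))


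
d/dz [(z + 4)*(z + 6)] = 2*z + 10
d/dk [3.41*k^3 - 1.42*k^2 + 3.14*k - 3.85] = 10.23*k^2 - 2.84*k + 3.14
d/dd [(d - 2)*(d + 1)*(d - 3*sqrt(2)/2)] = 3*d^2 - 3*sqrt(2)*d - 2*d - 2 + 3*sqrt(2)/2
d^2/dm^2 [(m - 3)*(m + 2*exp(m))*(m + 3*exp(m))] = 5*m^2*exp(m) + 24*m*exp(2*m) + 5*m*exp(m) + 6*m - 48*exp(2*m) - 20*exp(m) - 6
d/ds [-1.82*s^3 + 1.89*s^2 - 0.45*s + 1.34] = -5.46*s^2 + 3.78*s - 0.45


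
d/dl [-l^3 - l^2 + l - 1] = -3*l^2 - 2*l + 1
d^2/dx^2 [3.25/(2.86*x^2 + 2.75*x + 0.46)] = (-53.1674*x^2 - 51.1225*x + 3.25*(5.72*x + 2.75)*(11.44*x + 5.5) - 8.5514)/(2.86*x^2 + 2.75*x + 0.46)^3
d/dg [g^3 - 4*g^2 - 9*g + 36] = 3*g^2 - 8*g - 9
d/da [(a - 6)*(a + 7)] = 2*a + 1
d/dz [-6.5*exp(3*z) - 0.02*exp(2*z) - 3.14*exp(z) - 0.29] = (-19.5*exp(2*z) - 0.04*exp(z) - 3.14)*exp(z)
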